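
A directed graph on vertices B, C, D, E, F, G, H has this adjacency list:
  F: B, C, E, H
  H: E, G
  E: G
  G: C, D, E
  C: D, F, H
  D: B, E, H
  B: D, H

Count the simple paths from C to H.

8

C→D→B→H
C→D→H
C→F→B→D→H
C→F→B→H
C→F→E→G→D→B→H
C→F→E→G→D→H
C→F→H
C→H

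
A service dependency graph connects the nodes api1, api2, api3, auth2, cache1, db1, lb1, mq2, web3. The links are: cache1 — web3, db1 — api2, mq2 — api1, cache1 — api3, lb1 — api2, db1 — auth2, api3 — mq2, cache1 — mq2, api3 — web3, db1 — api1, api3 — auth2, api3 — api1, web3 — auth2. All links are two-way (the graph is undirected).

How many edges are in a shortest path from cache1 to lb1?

5

Distance 0: cache1.
Distance 1: api3, mq2, web3.
Distance 2: api1, auth2.
Distance 3: db1.
Distance 4: api2.
Distance 5: lb1 — contains lb1.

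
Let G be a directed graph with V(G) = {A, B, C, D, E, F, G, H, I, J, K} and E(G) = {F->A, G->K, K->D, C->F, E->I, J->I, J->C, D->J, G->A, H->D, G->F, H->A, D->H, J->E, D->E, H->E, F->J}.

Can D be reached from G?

Explore from G.
Distance 1: reach A, F, K.
Distance 2: reach D, J.
Found D.

Yes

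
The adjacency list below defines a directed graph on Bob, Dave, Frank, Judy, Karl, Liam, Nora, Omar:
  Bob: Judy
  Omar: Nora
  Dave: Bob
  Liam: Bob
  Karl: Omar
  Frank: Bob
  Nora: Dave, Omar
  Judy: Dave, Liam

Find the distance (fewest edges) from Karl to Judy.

Distance 0: Karl.
Distance 1: Omar.
Distance 2: Nora.
Distance 3: Dave.
Distance 4: Bob.
Distance 5: Judy — contains Judy.

5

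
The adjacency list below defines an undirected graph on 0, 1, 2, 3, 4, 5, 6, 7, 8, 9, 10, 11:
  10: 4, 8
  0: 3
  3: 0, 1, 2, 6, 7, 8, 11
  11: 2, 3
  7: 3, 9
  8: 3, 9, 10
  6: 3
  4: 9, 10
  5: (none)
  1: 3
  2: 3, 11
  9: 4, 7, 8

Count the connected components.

2

From 0: component {0, 1, 2, 3, 4, 6, 7, 8, 9, 10, 11}.
From 5: component {5}.
That's 2 components.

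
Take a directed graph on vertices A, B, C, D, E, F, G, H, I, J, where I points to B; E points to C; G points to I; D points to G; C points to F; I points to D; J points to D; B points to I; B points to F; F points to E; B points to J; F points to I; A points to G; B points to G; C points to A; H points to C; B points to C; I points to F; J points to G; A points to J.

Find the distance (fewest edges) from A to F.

Distance 0: A.
Distance 1: G, J.
Distance 2: D, I.
Distance 3: B, F — contains F.

3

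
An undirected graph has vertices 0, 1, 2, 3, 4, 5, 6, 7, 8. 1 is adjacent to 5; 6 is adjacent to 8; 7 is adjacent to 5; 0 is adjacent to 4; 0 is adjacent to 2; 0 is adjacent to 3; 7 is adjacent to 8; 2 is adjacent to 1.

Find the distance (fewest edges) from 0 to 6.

Distance 0: 0.
Distance 1: 2, 3, 4.
Distance 2: 1.
Distance 3: 5.
Distance 4: 7.
Distance 5: 8.
Distance 6: 6 — contains 6.

6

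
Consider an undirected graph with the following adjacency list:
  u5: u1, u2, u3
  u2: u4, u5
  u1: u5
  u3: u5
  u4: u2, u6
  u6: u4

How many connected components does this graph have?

1

From u1: component {u1, u2, u3, u4, u5, u6}.
That's 1 component.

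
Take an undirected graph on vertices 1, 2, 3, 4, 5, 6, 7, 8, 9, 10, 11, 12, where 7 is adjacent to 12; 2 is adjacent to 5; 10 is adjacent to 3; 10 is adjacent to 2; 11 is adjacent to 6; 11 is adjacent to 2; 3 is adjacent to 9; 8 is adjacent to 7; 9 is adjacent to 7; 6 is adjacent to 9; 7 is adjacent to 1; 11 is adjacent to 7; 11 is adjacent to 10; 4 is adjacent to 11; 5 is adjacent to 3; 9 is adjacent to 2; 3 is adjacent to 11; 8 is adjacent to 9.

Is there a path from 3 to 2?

Explore from 3.
Distance 1: reach 5, 9, 10, 11.
Distance 2: reach 2, 4, 6, 7, 8.
Found 2.

Yes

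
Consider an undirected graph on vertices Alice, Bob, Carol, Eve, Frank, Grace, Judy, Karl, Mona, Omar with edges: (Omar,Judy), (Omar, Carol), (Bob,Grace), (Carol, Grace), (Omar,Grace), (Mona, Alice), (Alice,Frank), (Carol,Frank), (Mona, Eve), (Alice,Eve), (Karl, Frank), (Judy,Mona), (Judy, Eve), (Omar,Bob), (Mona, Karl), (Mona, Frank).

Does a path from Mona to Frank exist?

Yes

Explore from Mona.
Distance 1: reach Alice, Eve, Frank, Judy, Karl.
Found Frank.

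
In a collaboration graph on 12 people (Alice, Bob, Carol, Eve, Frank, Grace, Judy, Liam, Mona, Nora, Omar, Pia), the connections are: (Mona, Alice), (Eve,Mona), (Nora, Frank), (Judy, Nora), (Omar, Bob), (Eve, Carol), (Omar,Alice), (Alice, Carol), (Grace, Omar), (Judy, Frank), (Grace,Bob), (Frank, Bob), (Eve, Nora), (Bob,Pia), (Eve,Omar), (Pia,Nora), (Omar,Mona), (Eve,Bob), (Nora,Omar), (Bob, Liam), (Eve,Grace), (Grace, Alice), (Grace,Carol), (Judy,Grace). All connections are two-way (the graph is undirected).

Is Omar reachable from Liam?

Yes

Explore from Liam.
Distance 1: reach Bob.
Distance 2: reach Eve, Frank, Grace, Omar, Pia.
Found Omar.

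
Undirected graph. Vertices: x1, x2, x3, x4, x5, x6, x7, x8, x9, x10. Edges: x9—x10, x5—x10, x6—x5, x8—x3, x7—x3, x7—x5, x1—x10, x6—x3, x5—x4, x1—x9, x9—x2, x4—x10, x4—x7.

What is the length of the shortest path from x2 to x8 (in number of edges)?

6

Distance 0: x2.
Distance 1: x9.
Distance 2: x1, x10.
Distance 3: x4, x5.
Distance 4: x6, x7.
Distance 5: x3.
Distance 6: x8 — contains x8.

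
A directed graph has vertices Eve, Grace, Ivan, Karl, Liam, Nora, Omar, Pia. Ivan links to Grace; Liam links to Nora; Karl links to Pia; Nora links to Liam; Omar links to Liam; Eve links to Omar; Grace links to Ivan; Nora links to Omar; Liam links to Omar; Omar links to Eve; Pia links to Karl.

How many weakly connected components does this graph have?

From Eve: component {Eve, Liam, Nora, Omar}.
From Grace: component {Grace, Ivan}.
From Karl: component {Karl, Pia}.
That's 3 components.

3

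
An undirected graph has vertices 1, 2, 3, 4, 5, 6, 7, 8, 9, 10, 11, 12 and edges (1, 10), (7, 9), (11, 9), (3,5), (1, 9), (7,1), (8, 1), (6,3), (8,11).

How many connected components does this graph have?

From 1: component {1, 7, 8, 9, 10, 11}.
From 2: component {2}.
From 3: component {3, 5, 6}.
From 4: component {4}.
From 12: component {12}.
That's 5 components.

5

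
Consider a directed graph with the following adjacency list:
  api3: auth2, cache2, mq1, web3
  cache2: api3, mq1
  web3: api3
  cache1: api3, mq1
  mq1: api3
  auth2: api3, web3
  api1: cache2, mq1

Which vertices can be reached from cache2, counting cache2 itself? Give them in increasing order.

Start at cache2.
Its neighbours: api3, mq1.
Then their neighbours: auth2, web3.
Nothing further is reachable.

api3, auth2, cache2, mq1, web3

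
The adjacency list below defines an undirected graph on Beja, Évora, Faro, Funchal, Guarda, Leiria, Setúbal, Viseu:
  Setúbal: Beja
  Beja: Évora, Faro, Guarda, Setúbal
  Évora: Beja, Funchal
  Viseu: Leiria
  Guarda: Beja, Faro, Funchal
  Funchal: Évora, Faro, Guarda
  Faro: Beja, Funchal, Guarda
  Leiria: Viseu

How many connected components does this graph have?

2

From Beja: component {Beja, Évora, Faro, Funchal, Guarda, Setúbal}.
From Leiria: component {Leiria, Viseu}.
That's 2 components.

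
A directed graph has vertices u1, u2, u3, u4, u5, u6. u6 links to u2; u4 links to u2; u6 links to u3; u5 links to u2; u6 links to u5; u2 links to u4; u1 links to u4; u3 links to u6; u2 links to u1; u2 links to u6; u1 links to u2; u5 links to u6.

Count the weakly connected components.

From u1: component {u1, u2, u3, u4, u5, u6}.
That's 1 component.

1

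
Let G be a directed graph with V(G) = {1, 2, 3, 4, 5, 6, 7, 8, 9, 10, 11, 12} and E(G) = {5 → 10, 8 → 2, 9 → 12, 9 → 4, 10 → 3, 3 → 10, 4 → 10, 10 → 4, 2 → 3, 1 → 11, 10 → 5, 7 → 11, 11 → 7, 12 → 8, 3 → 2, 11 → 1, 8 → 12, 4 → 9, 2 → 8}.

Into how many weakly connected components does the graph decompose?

From 1: component {1, 7, 11}.
From 2: component {2, 3, 4, 5, 8, 9, 10, 12}.
From 6: component {6}.
That's 3 components.

3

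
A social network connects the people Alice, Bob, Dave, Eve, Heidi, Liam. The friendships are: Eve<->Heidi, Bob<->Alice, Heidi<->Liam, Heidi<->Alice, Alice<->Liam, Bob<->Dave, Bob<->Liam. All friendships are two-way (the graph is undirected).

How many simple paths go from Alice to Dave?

Alice–Bob–Dave
Alice–Heidi–Liam–Bob–Dave
Alice–Liam–Bob–Dave

3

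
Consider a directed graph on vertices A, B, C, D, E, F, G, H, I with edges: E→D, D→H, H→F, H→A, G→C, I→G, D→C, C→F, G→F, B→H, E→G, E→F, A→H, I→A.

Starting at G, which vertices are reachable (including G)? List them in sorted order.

Start at G.
Its neighbours: C, F.
Nothing further is reachable.

C, F, G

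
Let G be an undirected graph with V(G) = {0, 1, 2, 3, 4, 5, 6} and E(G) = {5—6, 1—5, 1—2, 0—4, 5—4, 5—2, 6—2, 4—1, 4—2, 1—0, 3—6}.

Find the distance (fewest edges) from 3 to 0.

Distance 0: 3.
Distance 1: 6.
Distance 2: 2, 5.
Distance 3: 1, 4.
Distance 4: 0 — contains 0.

4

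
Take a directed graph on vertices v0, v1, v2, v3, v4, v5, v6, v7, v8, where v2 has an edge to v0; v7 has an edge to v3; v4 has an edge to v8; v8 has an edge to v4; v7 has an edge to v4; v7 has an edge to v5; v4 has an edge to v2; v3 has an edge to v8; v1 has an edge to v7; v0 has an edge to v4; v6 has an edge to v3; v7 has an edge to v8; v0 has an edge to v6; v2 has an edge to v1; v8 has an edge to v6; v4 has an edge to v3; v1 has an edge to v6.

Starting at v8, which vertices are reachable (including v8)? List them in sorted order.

Start at v8.
Its neighbours: v4, v6.
Then their neighbours: v2, v3.
Then next layer: v0, v1.
Then next layer: v7.
Then next layer: v5.
Every vertex is now reached.

v0, v1, v2, v3, v4, v5, v6, v7, v8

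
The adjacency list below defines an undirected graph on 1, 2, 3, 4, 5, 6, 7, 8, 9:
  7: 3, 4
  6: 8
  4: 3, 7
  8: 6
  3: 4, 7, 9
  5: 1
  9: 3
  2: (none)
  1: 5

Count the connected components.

4

From 1: component {1, 5}.
From 2: component {2}.
From 3: component {3, 4, 7, 9}.
From 6: component {6, 8}.
That's 4 components.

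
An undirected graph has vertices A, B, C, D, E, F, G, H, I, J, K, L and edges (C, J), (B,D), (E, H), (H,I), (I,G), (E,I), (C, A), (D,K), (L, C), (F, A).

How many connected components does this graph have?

3

From A: component {A, C, F, J, L}.
From B: component {B, D, K}.
From E: component {E, G, H, I}.
That's 3 components.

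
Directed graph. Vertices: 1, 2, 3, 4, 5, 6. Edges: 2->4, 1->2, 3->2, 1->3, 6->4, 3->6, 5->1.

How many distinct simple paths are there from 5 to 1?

5→1

1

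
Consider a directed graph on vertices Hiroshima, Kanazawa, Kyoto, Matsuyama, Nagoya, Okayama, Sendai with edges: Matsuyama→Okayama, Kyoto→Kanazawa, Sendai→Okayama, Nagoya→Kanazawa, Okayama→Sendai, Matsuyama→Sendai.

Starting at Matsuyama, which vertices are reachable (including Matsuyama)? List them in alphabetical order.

Matsuyama, Okayama, Sendai

Start at Matsuyama.
Its neighbours: Okayama, Sendai.
Nothing further is reachable.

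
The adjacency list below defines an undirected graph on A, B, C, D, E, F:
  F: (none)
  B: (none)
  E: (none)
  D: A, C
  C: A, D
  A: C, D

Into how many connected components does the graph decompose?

4

From A: component {A, C, D}.
From B: component {B}.
From E: component {E}.
From F: component {F}.
That's 4 components.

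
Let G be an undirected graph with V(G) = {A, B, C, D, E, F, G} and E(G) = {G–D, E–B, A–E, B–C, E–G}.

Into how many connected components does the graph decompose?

From A: component {A, B, C, D, E, G}.
From F: component {F}.
That's 2 components.

2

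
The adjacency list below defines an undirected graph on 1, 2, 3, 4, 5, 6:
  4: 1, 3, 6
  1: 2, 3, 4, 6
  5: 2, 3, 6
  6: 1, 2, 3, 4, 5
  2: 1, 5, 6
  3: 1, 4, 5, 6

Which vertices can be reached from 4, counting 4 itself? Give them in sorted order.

1, 2, 3, 4, 5, 6

Start at 4.
Its neighbours: 1, 3, 6.
Then their neighbours: 2, 5.
Every vertex is now reached.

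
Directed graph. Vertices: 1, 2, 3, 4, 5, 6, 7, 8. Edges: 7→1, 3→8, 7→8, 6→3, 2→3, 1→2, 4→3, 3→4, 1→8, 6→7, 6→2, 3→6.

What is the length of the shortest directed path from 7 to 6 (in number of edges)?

Distance 0: 7.
Distance 1: 1, 8.
Distance 2: 2.
Distance 3: 3.
Distance 4: 4, 6 — contains 6.

4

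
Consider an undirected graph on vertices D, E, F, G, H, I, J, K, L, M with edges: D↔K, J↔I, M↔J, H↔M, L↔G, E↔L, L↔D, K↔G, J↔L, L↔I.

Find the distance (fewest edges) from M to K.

4

Distance 0: M.
Distance 1: H, J.
Distance 2: I, L.
Distance 3: D, E, G.
Distance 4: K — contains K.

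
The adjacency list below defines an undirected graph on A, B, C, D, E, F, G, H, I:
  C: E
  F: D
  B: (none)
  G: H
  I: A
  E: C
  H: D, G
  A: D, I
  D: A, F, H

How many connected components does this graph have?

3

From A: component {A, D, F, G, H, I}.
From B: component {B}.
From C: component {C, E}.
That's 3 components.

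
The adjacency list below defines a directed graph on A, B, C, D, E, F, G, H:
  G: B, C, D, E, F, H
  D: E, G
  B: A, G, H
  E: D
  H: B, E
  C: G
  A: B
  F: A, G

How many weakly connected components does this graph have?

From A: component {A, B, C, D, E, F, G, H}.
That's 1 component.

1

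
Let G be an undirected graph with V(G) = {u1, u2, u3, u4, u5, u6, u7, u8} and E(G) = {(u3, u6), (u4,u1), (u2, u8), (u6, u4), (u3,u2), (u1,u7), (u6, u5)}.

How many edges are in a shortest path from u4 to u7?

Distance 0: u4.
Distance 1: u1, u6.
Distance 2: u3, u5, u7 — contains u7.

2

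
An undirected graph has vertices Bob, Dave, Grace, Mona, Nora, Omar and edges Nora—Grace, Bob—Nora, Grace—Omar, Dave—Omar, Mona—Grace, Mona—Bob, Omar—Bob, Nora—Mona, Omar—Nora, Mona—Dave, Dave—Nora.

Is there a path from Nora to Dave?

Explore from Nora.
Distance 1: reach Bob, Dave, Grace, Mona, Omar.
Found Dave.

Yes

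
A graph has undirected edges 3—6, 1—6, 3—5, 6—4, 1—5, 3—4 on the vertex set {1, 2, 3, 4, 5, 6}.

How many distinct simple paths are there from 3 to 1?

3–4–6–1
3–5–1
3–6–1

3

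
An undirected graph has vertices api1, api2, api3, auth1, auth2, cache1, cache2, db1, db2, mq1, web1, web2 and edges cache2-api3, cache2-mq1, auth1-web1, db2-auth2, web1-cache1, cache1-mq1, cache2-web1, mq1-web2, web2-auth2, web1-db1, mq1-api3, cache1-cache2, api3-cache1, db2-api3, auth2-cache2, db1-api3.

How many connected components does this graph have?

From api1: component {api1}.
From api2: component {api2}.
From api3: component {api3, auth1, auth2, cache1, cache2, db1, db2, mq1, web1, web2}.
That's 3 components.

3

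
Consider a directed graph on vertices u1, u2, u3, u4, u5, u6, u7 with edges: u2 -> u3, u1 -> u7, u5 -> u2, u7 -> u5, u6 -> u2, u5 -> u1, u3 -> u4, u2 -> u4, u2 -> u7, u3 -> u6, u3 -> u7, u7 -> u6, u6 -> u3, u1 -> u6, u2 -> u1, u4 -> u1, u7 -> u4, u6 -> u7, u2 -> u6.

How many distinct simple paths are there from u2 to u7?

u2→u1→u6→u3→u7
u2→u1→u6→u7
u2→u1→u7
u2→u3→u4→u1→u6→u7
u2→u3→u4→u1→u7
u2→u3→u6→u7
u2→u3→u7
u2→u4→u1→u6→u3→u7
u2→u4→u1→u6→u7
u2→u4→u1→u7
u2→u6→u3→u4→u1→u7
u2→u6→u3→u7
u2→u6→u7
u2→u7

14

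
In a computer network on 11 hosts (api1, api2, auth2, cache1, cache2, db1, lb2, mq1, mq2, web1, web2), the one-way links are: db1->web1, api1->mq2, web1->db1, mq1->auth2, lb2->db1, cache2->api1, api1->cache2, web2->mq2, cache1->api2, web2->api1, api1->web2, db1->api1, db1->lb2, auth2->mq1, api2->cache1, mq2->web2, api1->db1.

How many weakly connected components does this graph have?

3

From api1: component {api1, cache2, db1, lb2, mq2, web1, web2}.
From api2: component {api2, cache1}.
From auth2: component {auth2, mq1}.
That's 3 components.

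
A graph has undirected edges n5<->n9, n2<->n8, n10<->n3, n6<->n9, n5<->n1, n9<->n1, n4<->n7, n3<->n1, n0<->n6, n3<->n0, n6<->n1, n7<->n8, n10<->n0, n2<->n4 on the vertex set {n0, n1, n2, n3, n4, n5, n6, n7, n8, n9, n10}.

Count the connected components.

2

From n0: component {n0, n1, n3, n5, n6, n9, n10}.
From n2: component {n2, n4, n7, n8}.
That's 2 components.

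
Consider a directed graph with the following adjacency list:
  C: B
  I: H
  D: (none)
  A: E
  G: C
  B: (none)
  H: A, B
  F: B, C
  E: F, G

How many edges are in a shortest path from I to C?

5

Distance 0: I.
Distance 1: H.
Distance 2: A, B.
Distance 3: E.
Distance 4: F, G.
Distance 5: C — contains C.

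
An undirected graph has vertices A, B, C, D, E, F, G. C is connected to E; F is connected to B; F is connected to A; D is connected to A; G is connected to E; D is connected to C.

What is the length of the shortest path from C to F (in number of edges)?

3

Distance 0: C.
Distance 1: D, E.
Distance 2: A, G.
Distance 3: F — contains F.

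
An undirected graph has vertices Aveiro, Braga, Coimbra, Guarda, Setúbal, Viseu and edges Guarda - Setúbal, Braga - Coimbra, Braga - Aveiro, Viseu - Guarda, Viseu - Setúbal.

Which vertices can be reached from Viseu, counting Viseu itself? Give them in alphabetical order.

Guarda, Setúbal, Viseu

Start at Viseu.
Its neighbours: Guarda, Setúbal.
Nothing further is reachable.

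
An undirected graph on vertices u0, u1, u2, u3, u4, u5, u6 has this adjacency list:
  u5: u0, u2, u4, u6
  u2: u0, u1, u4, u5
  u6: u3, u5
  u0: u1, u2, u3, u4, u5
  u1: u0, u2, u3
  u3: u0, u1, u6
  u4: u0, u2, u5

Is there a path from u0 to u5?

Yes

Explore from u0.
Distance 1: reach u1, u2, u3, u4, u5.
Found u5.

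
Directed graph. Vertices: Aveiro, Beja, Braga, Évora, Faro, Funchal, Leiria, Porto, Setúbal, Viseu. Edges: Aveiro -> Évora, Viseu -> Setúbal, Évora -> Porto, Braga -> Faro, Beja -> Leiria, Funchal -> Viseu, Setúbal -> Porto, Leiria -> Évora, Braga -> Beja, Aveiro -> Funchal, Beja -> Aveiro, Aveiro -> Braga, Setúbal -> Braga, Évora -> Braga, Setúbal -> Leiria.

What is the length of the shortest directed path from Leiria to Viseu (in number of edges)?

6

Distance 0: Leiria.
Distance 1: Évora.
Distance 2: Braga, Porto.
Distance 3: Beja, Faro.
Distance 4: Aveiro.
Distance 5: Funchal.
Distance 6: Viseu — contains Viseu.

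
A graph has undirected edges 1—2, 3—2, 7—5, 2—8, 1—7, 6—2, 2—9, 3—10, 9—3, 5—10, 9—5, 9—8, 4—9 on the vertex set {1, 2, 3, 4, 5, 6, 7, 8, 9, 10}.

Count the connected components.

1

From 1: component {1, 2, 3, 4, 5, 6, 7, 8, 9, 10}.
That's 1 component.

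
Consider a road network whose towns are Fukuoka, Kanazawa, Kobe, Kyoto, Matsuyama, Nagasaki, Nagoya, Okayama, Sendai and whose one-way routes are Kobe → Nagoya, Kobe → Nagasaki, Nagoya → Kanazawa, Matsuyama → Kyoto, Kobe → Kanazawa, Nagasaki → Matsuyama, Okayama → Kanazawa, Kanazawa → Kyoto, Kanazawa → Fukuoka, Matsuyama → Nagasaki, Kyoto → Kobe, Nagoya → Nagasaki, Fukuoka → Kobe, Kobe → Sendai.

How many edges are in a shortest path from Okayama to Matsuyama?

5

Distance 0: Okayama.
Distance 1: Kanazawa.
Distance 2: Fukuoka, Kyoto.
Distance 3: Kobe.
Distance 4: Nagasaki, Nagoya, Sendai.
Distance 5: Matsuyama — contains Matsuyama.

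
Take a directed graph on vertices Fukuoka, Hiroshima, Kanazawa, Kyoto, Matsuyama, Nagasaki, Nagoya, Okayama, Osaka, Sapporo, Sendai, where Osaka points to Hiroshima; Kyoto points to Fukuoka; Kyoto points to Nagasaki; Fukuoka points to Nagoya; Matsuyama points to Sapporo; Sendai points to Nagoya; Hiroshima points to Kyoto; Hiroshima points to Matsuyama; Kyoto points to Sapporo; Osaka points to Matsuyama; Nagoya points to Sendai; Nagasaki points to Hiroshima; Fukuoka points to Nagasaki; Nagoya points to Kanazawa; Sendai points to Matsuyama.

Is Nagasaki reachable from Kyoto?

Yes

Explore from Kyoto.
Distance 1: reach Fukuoka, Nagasaki, Sapporo.
Found Nagasaki.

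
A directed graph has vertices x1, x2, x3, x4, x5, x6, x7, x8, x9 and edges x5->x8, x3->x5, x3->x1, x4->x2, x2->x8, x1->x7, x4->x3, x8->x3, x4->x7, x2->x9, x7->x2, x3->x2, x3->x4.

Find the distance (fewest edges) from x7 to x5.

Distance 0: x7.
Distance 1: x2.
Distance 2: x8, x9.
Distance 3: x3.
Distance 4: x1, x4, x5 — contains x5.

4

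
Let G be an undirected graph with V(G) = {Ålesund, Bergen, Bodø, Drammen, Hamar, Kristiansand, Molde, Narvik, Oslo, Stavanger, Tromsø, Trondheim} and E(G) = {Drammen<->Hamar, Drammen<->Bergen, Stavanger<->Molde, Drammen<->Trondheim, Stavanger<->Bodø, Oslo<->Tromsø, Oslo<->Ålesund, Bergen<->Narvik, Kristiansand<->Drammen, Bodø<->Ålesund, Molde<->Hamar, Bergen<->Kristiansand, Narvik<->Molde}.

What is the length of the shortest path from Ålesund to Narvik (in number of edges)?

4

Distance 0: Ålesund.
Distance 1: Bodø, Oslo.
Distance 2: Stavanger, Tromsø.
Distance 3: Molde.
Distance 4: Hamar, Narvik — contains Narvik.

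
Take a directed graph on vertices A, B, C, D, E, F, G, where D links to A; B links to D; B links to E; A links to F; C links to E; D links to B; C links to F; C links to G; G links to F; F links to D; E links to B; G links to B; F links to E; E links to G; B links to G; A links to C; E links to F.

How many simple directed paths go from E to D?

5

E→B→D
E→B→G→F→D
E→F→D
E→G→B→D
E→G→F→D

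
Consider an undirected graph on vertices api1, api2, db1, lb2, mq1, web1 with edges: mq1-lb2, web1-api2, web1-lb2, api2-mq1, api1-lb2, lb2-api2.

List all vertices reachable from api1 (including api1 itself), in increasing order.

Start at api1.
Its neighbours: lb2.
Then their neighbours: api2, mq1, web1.
Nothing further is reachable.

api1, api2, lb2, mq1, web1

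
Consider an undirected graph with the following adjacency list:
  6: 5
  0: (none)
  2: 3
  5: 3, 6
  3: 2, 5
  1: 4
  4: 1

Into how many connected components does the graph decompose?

From 0: component {0}.
From 1: component {1, 4}.
From 2: component {2, 3, 5, 6}.
That's 3 components.

3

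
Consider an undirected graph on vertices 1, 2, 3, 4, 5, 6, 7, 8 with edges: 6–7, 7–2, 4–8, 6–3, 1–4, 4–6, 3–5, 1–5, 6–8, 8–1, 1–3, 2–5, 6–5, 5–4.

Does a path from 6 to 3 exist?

Explore from 6.
Distance 1: reach 3, 4, 5, 7, 8.
Found 3.

Yes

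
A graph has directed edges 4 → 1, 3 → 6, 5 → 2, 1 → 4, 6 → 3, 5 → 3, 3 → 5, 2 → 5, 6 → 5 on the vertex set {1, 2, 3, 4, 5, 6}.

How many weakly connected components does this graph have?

2

From 1: component {1, 4}.
From 2: component {2, 3, 5, 6}.
That's 2 components.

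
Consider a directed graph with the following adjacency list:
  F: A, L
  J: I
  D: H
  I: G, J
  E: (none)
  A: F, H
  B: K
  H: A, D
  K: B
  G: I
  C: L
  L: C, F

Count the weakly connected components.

From A: component {A, C, D, F, H, L}.
From B: component {B, K}.
From E: component {E}.
From G: component {G, I, J}.
That's 4 components.

4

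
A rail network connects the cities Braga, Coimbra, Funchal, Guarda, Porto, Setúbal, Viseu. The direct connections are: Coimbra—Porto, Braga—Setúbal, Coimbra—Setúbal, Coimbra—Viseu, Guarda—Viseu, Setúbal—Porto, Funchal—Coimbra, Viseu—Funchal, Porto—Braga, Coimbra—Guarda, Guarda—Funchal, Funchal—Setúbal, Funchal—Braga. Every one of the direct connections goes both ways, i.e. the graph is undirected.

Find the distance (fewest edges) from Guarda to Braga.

2

Distance 0: Guarda.
Distance 1: Coimbra, Funchal, Viseu.
Distance 2: Braga, Porto, Setúbal — contains Braga.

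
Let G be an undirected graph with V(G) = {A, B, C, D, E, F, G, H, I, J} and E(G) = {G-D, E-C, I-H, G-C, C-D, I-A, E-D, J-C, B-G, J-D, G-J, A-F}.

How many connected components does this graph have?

2

From A: component {A, F, H, I}.
From B: component {B, C, D, E, G, J}.
That's 2 components.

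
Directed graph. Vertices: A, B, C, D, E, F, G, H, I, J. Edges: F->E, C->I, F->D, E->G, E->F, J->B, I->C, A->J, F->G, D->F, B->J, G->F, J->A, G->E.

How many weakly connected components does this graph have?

From A: component {A, B, J}.
From C: component {C, I}.
From D: component {D, E, F, G}.
From H: component {H}.
That's 4 components.

4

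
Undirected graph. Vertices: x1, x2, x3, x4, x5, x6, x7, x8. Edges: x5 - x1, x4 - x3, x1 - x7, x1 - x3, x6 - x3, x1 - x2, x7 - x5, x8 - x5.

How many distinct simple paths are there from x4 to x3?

x4–x3

1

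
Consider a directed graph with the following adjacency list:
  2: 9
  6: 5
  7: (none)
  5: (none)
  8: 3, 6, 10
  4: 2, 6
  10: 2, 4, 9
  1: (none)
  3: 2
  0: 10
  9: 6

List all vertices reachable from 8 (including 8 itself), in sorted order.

2, 3, 4, 5, 6, 8, 9, 10

Start at 8.
Its neighbours: 3, 6, 10.
Then their neighbours: 2, 4, 5, 9.
Nothing further is reachable.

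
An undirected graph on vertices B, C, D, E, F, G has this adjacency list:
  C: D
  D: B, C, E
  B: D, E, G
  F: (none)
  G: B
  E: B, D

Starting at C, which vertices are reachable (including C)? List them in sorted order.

B, C, D, E, G

Start at C.
Its neighbours: D.
Then their neighbours: B, E.
Then next layer: G.
Nothing further is reachable.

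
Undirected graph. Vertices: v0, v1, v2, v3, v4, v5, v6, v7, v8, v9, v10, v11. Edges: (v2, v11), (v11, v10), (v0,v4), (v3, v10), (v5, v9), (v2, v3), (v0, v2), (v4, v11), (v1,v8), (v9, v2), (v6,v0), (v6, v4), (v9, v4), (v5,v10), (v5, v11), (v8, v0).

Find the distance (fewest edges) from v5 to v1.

Distance 0: v5.
Distance 1: v9, v10, v11.
Distance 2: v2, v3, v4.
Distance 3: v0, v6.
Distance 4: v8.
Distance 5: v1 — contains v1.

5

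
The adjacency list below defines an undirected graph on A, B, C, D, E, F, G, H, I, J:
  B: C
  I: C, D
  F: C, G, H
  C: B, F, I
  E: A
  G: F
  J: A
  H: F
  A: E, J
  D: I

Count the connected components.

2

From A: component {A, E, J}.
From B: component {B, C, D, F, G, H, I}.
That's 2 components.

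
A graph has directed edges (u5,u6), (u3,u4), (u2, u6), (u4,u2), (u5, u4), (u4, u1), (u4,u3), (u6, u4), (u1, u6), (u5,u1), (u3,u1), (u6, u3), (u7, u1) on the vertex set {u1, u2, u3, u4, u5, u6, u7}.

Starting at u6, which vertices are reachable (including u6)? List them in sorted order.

u1, u2, u3, u4, u6

Start at u6.
Its neighbours: u3, u4.
Then their neighbours: u1, u2.
Nothing further is reachable.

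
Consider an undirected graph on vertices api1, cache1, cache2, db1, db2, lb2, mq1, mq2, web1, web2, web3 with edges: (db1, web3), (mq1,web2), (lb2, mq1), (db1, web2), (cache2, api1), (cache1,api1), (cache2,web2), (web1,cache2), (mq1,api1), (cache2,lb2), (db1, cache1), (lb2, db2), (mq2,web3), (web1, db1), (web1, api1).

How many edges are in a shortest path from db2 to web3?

5

Distance 0: db2.
Distance 1: lb2.
Distance 2: cache2, mq1.
Distance 3: api1, web1, web2.
Distance 4: cache1, db1.
Distance 5: web3 — contains web3.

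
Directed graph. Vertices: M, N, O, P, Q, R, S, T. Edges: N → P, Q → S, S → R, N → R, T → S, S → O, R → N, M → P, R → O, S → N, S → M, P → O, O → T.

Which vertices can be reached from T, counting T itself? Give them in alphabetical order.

M, N, O, P, R, S, T

Start at T.
Its neighbours: S.
Then their neighbours: M, N, O, R.
Then next layer: P.
Nothing further is reachable.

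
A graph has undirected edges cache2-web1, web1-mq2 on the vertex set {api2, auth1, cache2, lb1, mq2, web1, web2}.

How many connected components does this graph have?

From api2: component {api2}.
From auth1: component {auth1}.
From cache2: component {cache2, mq2, web1}.
From lb1: component {lb1}.
From web2: component {web2}.
That's 5 components.

5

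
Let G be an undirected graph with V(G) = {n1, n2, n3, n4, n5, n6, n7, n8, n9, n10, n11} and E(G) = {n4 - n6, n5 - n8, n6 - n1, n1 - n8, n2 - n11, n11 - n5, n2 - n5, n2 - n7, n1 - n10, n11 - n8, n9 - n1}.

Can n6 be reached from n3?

No

n3 has no edges, so nothing is reachable from it.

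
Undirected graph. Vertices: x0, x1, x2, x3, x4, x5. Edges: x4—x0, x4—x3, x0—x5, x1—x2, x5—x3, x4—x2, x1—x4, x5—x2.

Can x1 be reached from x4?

Explore from x4.
Distance 1: reach x0, x1, x2, x3.
Found x1.

Yes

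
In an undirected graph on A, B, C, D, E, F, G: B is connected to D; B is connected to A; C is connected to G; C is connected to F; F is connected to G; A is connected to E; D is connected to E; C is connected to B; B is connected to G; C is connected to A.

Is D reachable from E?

Explore from E.
Distance 1: reach A, D.
Found D.

Yes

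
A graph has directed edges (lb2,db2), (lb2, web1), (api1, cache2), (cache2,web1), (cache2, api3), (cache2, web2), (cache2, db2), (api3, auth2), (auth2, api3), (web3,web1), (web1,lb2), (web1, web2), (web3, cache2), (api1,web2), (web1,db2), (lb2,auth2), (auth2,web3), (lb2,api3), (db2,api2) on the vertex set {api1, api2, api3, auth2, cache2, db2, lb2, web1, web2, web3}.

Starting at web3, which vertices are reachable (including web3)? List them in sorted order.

api2, api3, auth2, cache2, db2, lb2, web1, web2, web3

Start at web3.
Its neighbours: cache2, web1.
Then their neighbours: api3, db2, lb2, web2.
Then next layer: api2, auth2.
Nothing further is reachable.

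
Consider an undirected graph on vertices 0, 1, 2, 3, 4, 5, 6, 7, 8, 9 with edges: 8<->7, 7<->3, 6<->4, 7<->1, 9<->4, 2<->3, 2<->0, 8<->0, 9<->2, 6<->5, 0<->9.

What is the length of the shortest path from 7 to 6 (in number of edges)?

Distance 0: 7.
Distance 1: 1, 3, 8.
Distance 2: 0, 2.
Distance 3: 9.
Distance 4: 4.
Distance 5: 6 — contains 6.

5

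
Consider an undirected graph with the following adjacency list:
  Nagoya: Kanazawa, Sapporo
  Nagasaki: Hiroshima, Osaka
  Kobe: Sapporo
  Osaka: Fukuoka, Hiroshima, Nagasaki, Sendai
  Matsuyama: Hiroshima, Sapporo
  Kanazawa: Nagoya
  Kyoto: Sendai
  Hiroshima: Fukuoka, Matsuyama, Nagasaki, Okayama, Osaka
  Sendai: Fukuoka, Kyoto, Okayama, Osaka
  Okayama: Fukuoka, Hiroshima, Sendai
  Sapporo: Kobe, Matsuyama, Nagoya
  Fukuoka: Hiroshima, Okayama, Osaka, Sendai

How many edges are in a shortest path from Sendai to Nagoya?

5

Distance 0: Sendai.
Distance 1: Fukuoka, Kyoto, Okayama, Osaka.
Distance 2: Hiroshima, Nagasaki.
Distance 3: Matsuyama.
Distance 4: Sapporo.
Distance 5: Kobe, Nagoya — contains Nagoya.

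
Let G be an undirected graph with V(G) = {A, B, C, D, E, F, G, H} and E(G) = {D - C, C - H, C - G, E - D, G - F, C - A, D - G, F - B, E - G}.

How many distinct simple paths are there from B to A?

B–F–G–C–A
B–F–G–D–C–A
B–F–G–E–D–C–A

3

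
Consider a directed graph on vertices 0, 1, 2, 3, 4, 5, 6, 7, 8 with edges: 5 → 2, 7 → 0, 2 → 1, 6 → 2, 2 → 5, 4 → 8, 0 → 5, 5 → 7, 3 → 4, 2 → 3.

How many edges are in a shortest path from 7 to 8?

6

Distance 0: 7.
Distance 1: 0.
Distance 2: 5.
Distance 3: 2.
Distance 4: 1, 3.
Distance 5: 4.
Distance 6: 8 — contains 8.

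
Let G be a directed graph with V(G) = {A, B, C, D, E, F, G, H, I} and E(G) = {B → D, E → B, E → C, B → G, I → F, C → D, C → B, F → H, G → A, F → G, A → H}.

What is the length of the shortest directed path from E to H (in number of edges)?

Distance 0: E.
Distance 1: B, C.
Distance 2: D, G.
Distance 3: A.
Distance 4: H — contains H.

4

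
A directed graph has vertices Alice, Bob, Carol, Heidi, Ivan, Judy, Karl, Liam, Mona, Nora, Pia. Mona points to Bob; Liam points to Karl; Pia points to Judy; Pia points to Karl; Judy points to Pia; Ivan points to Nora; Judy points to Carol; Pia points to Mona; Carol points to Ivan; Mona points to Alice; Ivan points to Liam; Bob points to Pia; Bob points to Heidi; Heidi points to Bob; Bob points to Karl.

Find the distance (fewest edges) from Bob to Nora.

5

Distance 0: Bob.
Distance 1: Heidi, Karl, Pia.
Distance 2: Judy, Mona.
Distance 3: Alice, Carol.
Distance 4: Ivan.
Distance 5: Liam, Nora — contains Nora.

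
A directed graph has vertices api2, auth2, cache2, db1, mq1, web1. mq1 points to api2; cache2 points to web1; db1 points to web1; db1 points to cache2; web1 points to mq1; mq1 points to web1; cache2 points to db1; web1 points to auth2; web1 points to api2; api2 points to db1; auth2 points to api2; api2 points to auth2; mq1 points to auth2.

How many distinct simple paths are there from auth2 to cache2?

1

auth2→api2→db1→cache2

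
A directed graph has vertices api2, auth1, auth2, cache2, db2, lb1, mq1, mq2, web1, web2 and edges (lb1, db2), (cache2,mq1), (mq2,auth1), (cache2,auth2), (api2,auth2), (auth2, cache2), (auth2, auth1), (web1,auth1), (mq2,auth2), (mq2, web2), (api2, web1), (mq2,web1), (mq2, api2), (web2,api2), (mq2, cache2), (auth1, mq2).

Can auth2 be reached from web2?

Explore from web2.
Distance 1: reach api2.
Distance 2: reach auth2, web1.
Found auth2.

Yes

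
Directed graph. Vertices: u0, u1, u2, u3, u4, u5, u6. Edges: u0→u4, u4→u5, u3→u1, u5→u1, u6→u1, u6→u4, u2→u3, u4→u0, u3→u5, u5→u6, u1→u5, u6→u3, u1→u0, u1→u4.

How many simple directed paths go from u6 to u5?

8

u6→u1→u0→u4→u5
u6→u1→u4→u5
u6→u1→u5
u6→u3→u1→u0→u4→u5
u6→u3→u1→u4→u5
u6→u3→u1→u5
u6→u3→u5
u6→u4→u5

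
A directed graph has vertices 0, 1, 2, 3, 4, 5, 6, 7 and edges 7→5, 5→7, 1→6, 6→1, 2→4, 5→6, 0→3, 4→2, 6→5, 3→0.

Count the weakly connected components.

3

From 0: component {0, 3}.
From 1: component {1, 5, 6, 7}.
From 2: component {2, 4}.
That's 3 components.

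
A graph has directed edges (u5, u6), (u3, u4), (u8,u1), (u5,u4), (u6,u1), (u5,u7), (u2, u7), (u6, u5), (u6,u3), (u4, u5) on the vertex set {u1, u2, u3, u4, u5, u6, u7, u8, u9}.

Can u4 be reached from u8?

Explore from u8.
Distance 1: reach u1.
The search from u8 is exhausted; no directed path reaches u4.

No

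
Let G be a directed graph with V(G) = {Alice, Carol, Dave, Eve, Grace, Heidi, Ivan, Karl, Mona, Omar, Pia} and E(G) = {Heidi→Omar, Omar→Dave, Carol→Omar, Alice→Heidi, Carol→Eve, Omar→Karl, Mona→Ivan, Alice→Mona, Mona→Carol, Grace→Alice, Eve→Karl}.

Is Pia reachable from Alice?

No

Explore from Alice.
Distance 1: reach Heidi, Mona.
Distance 2: reach Carol, Ivan, Omar.
Distance 3: reach Dave, Eve, Karl.
The search from Alice is exhausted; no directed path reaches Pia.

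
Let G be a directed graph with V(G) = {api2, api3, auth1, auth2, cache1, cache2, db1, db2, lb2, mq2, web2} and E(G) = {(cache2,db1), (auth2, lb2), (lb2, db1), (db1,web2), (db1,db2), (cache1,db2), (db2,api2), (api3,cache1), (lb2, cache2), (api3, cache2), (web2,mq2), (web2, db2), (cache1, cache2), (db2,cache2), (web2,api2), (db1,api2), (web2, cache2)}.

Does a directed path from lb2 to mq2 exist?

Explore from lb2.
Distance 1: reach cache2, db1.
Distance 2: reach api2, db2, web2.
Distance 3: reach mq2.
Found mq2.

Yes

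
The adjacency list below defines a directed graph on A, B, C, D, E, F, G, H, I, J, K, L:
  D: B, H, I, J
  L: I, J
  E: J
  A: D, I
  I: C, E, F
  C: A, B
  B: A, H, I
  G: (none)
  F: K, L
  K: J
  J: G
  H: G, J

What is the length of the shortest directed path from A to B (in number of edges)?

Distance 0: A.
Distance 1: D, I.
Distance 2: B, C, E, F, H, J — contains B.

2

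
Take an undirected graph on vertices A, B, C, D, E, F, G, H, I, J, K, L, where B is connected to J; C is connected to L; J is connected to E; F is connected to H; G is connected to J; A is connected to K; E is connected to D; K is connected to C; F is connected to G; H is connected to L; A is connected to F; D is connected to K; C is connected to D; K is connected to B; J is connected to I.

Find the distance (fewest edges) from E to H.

Distance 0: E.
Distance 1: D, J.
Distance 2: B, C, G, I, K.
Distance 3: A, F, L.
Distance 4: H — contains H.

4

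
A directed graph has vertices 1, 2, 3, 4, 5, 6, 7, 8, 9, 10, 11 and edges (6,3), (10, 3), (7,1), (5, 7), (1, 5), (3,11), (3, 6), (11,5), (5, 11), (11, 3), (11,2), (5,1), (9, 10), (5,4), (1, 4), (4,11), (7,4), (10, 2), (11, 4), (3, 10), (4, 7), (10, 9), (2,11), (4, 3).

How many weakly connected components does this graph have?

2

From 1: component {1, 2, 3, 4, 5, 6, 7, 9, 10, 11}.
From 8: component {8}.
That's 2 components.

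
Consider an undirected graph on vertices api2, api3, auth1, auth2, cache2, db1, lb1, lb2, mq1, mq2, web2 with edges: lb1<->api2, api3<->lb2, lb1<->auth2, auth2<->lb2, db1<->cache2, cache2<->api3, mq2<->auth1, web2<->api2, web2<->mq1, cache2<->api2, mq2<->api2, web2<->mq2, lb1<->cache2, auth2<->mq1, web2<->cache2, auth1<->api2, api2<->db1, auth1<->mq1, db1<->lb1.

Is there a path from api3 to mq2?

Yes

Explore from api3.
Distance 1: reach cache2, lb2.
Distance 2: reach api2, auth2, db1, lb1, web2.
Distance 3: reach auth1, mq1, mq2.
Found mq2.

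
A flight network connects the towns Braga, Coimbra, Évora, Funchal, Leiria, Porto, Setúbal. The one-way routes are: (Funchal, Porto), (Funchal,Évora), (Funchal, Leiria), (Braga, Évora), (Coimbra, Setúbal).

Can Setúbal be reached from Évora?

No

Évora has no outgoing edges, so nothing is reachable from it.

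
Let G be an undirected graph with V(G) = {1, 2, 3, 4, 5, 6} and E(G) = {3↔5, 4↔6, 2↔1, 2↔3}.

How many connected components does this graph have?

2

From 1: component {1, 2, 3, 5}.
From 4: component {4, 6}.
That's 2 components.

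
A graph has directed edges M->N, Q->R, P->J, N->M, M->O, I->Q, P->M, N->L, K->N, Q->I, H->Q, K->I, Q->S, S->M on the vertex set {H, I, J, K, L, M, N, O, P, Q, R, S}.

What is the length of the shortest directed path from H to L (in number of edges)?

5

Distance 0: H.
Distance 1: Q.
Distance 2: I, R, S.
Distance 3: M.
Distance 4: N, O.
Distance 5: L — contains L.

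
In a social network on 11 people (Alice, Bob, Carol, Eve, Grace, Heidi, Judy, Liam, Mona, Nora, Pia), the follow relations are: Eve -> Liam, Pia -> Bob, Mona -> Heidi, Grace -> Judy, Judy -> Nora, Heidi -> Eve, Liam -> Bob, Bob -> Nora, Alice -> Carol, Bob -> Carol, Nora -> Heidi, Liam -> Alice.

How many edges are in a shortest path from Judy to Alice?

5

Distance 0: Judy.
Distance 1: Nora.
Distance 2: Heidi.
Distance 3: Eve.
Distance 4: Liam.
Distance 5: Alice, Bob — contains Alice.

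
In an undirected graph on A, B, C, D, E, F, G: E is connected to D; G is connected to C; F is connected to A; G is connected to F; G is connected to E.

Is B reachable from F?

Explore from F.
Distance 1: reach A, G.
Distance 2: reach C, E.
Distance 3: reach D.
The search is exhausted without reaching B; it lies in a different component.

No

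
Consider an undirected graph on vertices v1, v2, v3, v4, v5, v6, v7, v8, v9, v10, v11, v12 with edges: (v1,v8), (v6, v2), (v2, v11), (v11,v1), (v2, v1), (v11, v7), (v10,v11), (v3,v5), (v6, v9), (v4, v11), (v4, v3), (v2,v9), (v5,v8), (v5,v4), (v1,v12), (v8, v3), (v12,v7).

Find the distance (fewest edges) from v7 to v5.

3

Distance 0: v7.
Distance 1: v11, v12.
Distance 2: v1, v2, v4, v10.
Distance 3: v3, v5, v6, v8, v9 — contains v5.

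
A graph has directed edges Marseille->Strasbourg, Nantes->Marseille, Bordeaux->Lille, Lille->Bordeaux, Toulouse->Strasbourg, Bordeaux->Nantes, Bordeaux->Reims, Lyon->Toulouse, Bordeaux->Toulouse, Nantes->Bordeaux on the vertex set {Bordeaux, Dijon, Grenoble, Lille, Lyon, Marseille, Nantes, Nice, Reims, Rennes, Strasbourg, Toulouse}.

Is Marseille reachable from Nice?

No

Nice has no outgoing edges, so nothing is reachable from it.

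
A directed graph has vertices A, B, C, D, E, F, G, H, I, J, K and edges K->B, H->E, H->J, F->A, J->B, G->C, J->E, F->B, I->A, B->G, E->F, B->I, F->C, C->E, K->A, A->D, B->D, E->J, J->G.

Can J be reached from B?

Explore from B.
Distance 1: reach D, G, I.
Distance 2: reach A, C.
Distance 3: reach E.
Distance 4: reach F, J.
Found J.

Yes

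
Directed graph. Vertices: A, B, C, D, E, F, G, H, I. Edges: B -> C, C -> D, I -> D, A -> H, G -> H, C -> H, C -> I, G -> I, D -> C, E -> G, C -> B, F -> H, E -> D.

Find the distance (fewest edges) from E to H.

2

Distance 0: E.
Distance 1: D, G.
Distance 2: C, H, I — contains H.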